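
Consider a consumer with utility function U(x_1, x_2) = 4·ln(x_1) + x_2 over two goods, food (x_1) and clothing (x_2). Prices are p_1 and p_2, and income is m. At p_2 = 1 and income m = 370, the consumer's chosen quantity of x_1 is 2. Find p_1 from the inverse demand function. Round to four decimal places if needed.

p_1 = 2

MU_x_1 = 4/x_1, MU_x_2 = 1. Tangency: 4/x_1 = p_1/p_2.
So x_1*(p_1,p_2) = 4·p_2/p_1, independent of income; and x_2* = (m − 4·p_2)/p_2.
Set x_1* = 2 in the demand function and solve for p_1: p_1 = 2.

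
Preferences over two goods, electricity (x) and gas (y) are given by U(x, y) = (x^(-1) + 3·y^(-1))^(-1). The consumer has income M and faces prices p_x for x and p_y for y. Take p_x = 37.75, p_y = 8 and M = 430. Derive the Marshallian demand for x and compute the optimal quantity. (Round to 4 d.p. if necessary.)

x* = 6.3375

From the CES first-order condition, (1/3)·(y/x)^(2) = p_x/p_y.
Hence y/x = (3·p_x/p_y)^(1/(2)), i.e. raised to the 0.5 power.
Substitute y = (y/x)·x into the budget: x* = M/(p_x + p_y·(y/x)).
Numerically y/x = 3.762479, so x* = 430/(37.75 + 8·3.762479) = 6.3375.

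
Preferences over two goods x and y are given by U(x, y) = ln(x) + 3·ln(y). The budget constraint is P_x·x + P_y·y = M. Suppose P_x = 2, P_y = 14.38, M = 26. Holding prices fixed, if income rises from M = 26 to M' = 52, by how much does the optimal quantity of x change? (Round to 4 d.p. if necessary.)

Tangency: MRS = (1/3)·y/x = P_x/P_y.
Rearranging, P_y·y = 3·P_x·x. Substituting into the budget gives P_x·x·(1 + 3) = M.
Demand: x*(P_x,P_y,M) = 0.25·M/P_x and y* = 0.75·M/P_y.
At P_x=2, P_y=14.38, M=26: x* = 0.25·26/2 = 3.25.
At M' = 52: x* = 6.5. Change: 6.5 − 3.25 = 3.25.

Δx* = 3.25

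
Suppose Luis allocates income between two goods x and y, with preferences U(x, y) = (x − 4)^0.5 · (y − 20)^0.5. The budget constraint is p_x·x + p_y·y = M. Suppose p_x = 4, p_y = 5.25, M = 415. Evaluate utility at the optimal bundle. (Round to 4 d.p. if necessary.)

This is Cobb-Douglas in (x−4, y−20): tangency gives 0.5·p_y·(y−20) = 0.5·p_x·(x−4).
Substituting into the budget: x* = 4 + 0.5·(M − 4·p_x − 20·p_y)/p_x, and y* = 20 + 0.5·(…)/p_y.
Discretionary income = 415 − 4·4 − 20·5.25 = 294; x* = 4 + 0.5·294/4 = 40.75; y* = 20 + 0.5·294/5.25 = 48.
Utility at the optimum: U(40.75, 48) = 32.078.

V = 32.078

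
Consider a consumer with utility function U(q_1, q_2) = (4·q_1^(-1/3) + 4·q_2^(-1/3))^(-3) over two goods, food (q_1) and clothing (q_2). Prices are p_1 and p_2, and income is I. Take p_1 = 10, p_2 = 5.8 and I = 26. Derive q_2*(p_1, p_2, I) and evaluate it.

q_2* = 2.089

With the ratio pinned down, the budget gives q_1* = I/(p_1 + p_2·(q_2/q_1)) and q_2* = (q_2/q_1)·q_1*.
Numerically q_2/q_1 = 1.504628, so q_1* = 26/(10 + 5.8·1.504628) = 1.3884 and q_2* = 1.504628·1.3884 = 2.089.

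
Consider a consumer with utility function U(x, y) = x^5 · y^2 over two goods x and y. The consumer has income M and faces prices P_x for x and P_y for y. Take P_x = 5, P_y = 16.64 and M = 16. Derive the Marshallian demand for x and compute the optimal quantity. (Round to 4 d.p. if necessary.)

At P_x=5, P_y=16.64, M=16: x* = 5/7·16/5 = 2.2857.

x* = 2.2857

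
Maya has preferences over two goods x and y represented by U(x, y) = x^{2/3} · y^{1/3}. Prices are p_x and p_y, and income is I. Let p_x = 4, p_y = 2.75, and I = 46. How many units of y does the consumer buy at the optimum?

Tangency: MRS = 2·y/x = p_x/p_y.
Rearranging, p_y·y = (1/2)·p_x·x. Substituting into the budget gives p_x·x·(1 + (1/2)) = I.
Demand: x*(p_x,p_y,I) = 2/3·I/p_x and y* = 1/3·I/p_y.
At p_x=4, p_y=2.75, I=46: y* = 1/3·46/2.75 = 5.5758.

y* = 5.5758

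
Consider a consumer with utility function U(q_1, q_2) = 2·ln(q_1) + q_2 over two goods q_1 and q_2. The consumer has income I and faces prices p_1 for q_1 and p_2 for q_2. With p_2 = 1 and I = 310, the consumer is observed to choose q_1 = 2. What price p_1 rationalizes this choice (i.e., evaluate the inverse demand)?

MU_q_1 = 2/q_1, MU_q_2 = 1. Tangency: 2/q_1 = p_1/p_2.
So q_1*(p_1,p_2) = 2·p_2/p_1, independent of income; and q_2* = (I − 2·p_2)/p_2.
Set q_1* = 2 in the demand function and solve for p_1: p_1 = 1.

p_1 = 1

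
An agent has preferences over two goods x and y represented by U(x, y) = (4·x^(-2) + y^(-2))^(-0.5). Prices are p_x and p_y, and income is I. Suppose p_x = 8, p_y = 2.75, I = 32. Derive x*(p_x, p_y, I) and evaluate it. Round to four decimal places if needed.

MU_x ∝ 4·x^(-3), MU_y ∝ y^(-3), so MRS = 4·(y/x)^(3) = p_x/p_y.
Solve for the ratio: y/x = [(1/4)·p_x/p_y]^(1/3).
Substitute y = (y/x)·x into the budget: x* = I/(p_x + p_y·(y/x)).
Numerically y/x = 0.899289, so x* = 32/(8 + 2.75·0.899289) = 3.0555.

x* = 3.0555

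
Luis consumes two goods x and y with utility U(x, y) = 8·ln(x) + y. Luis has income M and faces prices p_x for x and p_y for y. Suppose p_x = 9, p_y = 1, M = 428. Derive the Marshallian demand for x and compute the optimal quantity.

MU_x = 8/x, MU_y = 1. Tangency: 8/x = p_x/p_y.
So x*(p_x,p_y) = 8·p_y/p_x, independent of income; and y* = (M − 8·p_y)/p_y.
At the given prices: x* = 8·1/9 = 0.8889.

x* = 0.8889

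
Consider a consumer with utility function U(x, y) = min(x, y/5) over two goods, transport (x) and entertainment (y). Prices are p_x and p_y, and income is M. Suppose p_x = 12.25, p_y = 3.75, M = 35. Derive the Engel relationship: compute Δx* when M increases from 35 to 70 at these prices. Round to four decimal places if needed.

Leontief preferences: the optimum is at the kink where x/1 = y/5, i.e. y = 5·x.
Budget: p_x·x + p_y·5·x = M, so (p_x + 5·p_y)·x = M.
Demand: x*(p_x,p_y,M) = M/(p_x + 5·p_y), y* = 5·M/(p_x + 5·p_y).
Here 12.25 + 5·3.75 = 31, giving x* = 1.129.
At M' = 70: x* = 2.2581. Change: 2.2581 − 1.129 = 1.129.

Δx* = 1.129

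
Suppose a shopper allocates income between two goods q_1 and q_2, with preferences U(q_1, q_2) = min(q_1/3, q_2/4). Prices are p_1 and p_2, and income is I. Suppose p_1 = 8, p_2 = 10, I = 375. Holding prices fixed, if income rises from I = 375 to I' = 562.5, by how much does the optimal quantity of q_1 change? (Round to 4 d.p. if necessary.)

Δq_1* = 8.7891

With perfect complements, no substitution: consume in ratio q_1:q_2 = 3:4.
Budget: p_1·q_1 + p_2·(4/3)·q_1 = I, so (3·p_1 + 4·p_2)·q_1 = 3·I.
Demand: q_1*(p_1,p_2,I) = 3·I/(3·p_1 + 4·p_2), q_2* = 4·I/(3·p_1 + 4·p_2).
Here 3·8 + 4·10 = 64, giving q_1* = 17.5781.
At I' = 562.5: q_1* = 26.3672. Change: 26.3672 − 17.5781 = 8.7891.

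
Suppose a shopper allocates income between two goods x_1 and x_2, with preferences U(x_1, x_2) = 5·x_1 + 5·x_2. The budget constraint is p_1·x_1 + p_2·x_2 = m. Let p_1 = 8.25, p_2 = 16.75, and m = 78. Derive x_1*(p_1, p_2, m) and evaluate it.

Perfect substitutes: compare marginal utility per dollar. 5/p_1 vs 5/p_2 → 0.6061 vs 0.2985.
x_1 gives more utility per dollar, so spend all income on x_1: x_1* = m/p_1, x_2* = 0.
Numerically: x_1* = 9.4545, x_2* = 0.

x_1* = 9.4545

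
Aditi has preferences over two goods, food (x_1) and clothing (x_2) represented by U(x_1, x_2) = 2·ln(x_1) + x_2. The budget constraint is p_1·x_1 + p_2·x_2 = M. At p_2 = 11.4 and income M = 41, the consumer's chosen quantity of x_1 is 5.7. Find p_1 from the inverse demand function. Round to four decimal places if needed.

p_1 = 4

MU_x_1 = 2/x_1, MU_x_2 = 1. Tangency: 2/x_1 = p_1/p_2.
So x_1*(p_1,p_2) = 2·p_2/p_1, independent of income; and x_2* = (M − 2·p_2)/p_2.
Set x_1* = 5.7 in the demand function and solve for p_1: p_1 = 4.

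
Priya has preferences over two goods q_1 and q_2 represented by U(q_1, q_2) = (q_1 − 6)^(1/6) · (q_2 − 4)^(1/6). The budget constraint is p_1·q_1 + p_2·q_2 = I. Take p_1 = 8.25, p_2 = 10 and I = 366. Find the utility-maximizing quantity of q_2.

q_2* = 17.825

This is Cobb-Douglas in (q_1−6, q_2−4): tangency gives 1/6·p_2·(q_2−4) = 1/6·p_1·(q_1−6).
Substituting into the budget: q_1* = 6 + 0.5·(I − 6·p_1 − 4·p_2)/p_1, and q_2* = 4 + 0.5·(…)/p_2.
Discretionary income = 366 − 6·8.25 − 4·10 = 276.5; q_2* = 4 + 0.5·276.5/10 = 17.825.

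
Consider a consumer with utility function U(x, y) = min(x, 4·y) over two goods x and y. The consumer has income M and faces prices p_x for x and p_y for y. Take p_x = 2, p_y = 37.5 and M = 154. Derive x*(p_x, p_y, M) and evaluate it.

x* = 13.5385

With perfect complements, no substitution: consume in ratio x:y = 4:1.
Budget: p_x·x + p_y·(1/4)·x = M, so (4·p_x + p_y)·x = 4·M.
Demand: x*(p_x,p_y,M) = 4·M/(4·p_x + p_y), y* = M/(4·p_x + p_y).
Here 4·2 + 37.5 = 45.5, giving x* = 13.5385.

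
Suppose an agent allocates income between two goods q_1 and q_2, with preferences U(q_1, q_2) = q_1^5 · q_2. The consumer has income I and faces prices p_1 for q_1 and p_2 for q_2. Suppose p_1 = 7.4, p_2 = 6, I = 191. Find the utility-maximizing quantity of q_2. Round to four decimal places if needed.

q_2* = 5.3056

At p_1=7.4, p_2=6, I=191: q_2* = 1/6·191/6 = 5.3056.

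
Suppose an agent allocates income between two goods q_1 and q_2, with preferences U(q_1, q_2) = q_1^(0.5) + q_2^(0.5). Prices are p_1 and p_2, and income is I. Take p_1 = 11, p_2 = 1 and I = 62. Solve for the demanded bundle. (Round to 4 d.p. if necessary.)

q_1* = 0.4697, q_2* = 56.8333

MRS = MU_q_1/MU_q_2 = (q_2/q_1)^(0.5). Set equal to p_1/p_2.
Solve for the ratio: q_2/q_1 = [p_1/p_2]^(2).
Substitute q_2 = (q_2/q_1)·q_1 into the budget: q_1* = I/(p_1 + p_2·(q_2/q_1)).
Numerically q_2/q_1 = 121, so q_1* = 62/(11 + 1·121) = 0.4697 and q_2* = 121·0.4697 = 56.8333.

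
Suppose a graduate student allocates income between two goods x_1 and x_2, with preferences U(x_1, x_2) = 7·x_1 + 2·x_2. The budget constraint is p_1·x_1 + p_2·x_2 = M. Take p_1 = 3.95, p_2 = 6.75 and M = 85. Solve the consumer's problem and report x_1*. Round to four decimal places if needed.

Perfect substitutes: compare marginal utility per dollar. 7/p_1 vs 2/p_2 → 1.7722 vs 0.2963.
x_1 gives more utility per dollar, so spend all income on x_1: x_1* = M/p_1, x_2* = 0.
Numerically: x_1* = 21.519, x_2* = 0.

x_1* = 21.519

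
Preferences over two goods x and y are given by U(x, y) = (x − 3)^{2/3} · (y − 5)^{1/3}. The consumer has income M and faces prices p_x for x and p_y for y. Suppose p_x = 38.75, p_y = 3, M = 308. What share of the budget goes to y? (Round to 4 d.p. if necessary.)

share on y = 0.24

MRS = 2·(y−5)/(x−3). Tangency with p_x/p_y gives y−5 = (1/2)·(p_x/p_y)·(x−3).
After buying the subsistence bundle (3, 5), a share 2/3 of the remaining income goes to x: x* = 3 + 2/3·(M − 3p_x − 5p_y)/p_x.
Discretionary income = 308 − 3·38.75 − 5·3 = 176.75; x* = 3 + 2/3·176.75/38.75 = 6.0409; y* = 5 + 1/3·176.75/3 = 24.6389.
Expenditure on y: 3·24.6389 = 73.9167; share = 0.24.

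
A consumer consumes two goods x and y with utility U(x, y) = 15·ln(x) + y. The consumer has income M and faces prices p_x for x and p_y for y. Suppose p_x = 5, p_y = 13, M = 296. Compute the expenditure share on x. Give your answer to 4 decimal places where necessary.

share on x = 0.6588

Set MRS = p_x/p_y: (15/x)/1 = p_x/p_y.
So x*(p_x,p_y) = 15·p_y/p_x, independent of income; and y* = (M − 15·p_y)/p_y.
At the given prices: x* = 15·13/5 = 39, and y* = 7.7692.
Expenditure on x: 5·39 = 195; share = 0.6588.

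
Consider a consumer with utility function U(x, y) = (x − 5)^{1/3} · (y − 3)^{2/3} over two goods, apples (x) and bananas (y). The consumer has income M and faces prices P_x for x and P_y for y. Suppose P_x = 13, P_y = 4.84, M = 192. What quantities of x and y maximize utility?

MRS = (1/2)·(y−3)/(x−5). Tangency with P_x/P_y gives y−3 = 2·(P_x/P_y)·(x−5).
Substituting into the budget: x* = 5 + 1/3·(M − 5·P_x − 3·P_y)/P_x, and y* = 3 + 2/3·(…)/P_y.
Discretionary income = 192 − 5·13 − 3·4.84 = 112.48; x* = 5 + 1/3·112.48/13 = 7.8841; y* = 3 + 2/3·112.48/4.84 = 18.4931.

x* = 7.8841, y* = 18.4931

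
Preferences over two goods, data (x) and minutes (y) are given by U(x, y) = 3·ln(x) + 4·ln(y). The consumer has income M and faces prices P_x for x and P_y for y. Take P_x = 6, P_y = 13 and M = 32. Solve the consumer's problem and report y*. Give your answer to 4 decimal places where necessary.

Tangency: MRS = (3/4)·y/x = P_x/P_y.
Rearranging, P_y·y = (4/3)·P_x·x. Substituting into the budget gives P_x·x·(1 + (4/3)) = M.
Demand: x*(P_x,P_y,M) = 3/7·M/P_x and y* = 4/7·M/P_y.
At P_x=6, P_y=13, M=32: y* = 4/7·32/13 = 1.4066.

y* = 1.4066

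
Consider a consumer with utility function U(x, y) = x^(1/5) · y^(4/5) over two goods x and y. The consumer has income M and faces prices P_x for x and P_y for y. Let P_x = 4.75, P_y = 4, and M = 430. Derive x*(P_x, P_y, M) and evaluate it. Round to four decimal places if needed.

MU_x/MU_y = (0.2·y)/(0.8·x); tangency sets this equal to P_x/P_y.
So 0.2·P_y·y = 0.8·P_x·x; combined with the budget, a share 0.2 of income goes to x.
Demand: x*(P_x,P_y,M) = 0.2·M/P_x and y* = 0.8·M/P_y.
At P_x=4.75, P_y=4, M=430: x* = 0.2·430/4.75 = 18.1053.

x* = 18.1053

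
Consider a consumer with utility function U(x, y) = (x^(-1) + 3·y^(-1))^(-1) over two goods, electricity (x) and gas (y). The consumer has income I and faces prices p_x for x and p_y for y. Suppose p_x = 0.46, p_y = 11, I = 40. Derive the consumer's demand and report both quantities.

MU_x ∝ x^(-2), MU_y ∝ 3·y^(-2), so MRS = (1/3)·(y/x)^(2) = p_x/p_y.
Solve for the ratio: y/x = [3·p_x/p_y]^(0.5).
With the ratio pinned down, the budget gives x* = I/(p_x + p_y·(y/x)) and y* = (y/x)·x*.
Numerically y/x = 0.354196, so x* = 40/(0.46 + 11·0.354196) = 9.1824 and y* = 0.354196·9.1824 = 3.2524.

x* = 9.1824, y* = 3.2524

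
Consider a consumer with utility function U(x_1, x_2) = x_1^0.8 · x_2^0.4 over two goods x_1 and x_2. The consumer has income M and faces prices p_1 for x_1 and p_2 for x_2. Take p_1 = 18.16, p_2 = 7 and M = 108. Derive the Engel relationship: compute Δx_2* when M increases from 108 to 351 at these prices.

Δx_2* = 11.5714

MU_x_1/MU_x_2 = (0.8·x_2)/(0.4·x_1); tangency sets this equal to p_1/p_2.
So 0.8·p_2·x_2 = 0.4·p_1·x_1; combined with the budget, a share 2/3 of income goes to x_1.
Demand: x_1*(p_1,p_2,M) = 2/3·M/p_1 and x_2* = 1/3·M/p_2.
At p_1=18.16, p_2=7, M=108: x_2* = 1/3·108/7 = 5.1429.
At M' = 351: x_2* = 16.7143. Change: 16.7143 − 5.1429 = 11.5714.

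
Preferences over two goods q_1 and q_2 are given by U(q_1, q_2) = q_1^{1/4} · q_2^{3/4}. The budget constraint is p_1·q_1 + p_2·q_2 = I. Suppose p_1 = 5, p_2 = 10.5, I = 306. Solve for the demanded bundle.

q_1* = 15.3, q_2* = 21.8571

Tangency: MRS = (1/3)·q_2/q_1 = p_1/p_2.
So 0.25·p_2·q_2 = 0.75·p_1·q_1; combined with the budget, a share 0.25 of income goes to q_1.
Demand: q_1*(p_1,p_2,I) = 0.25·I/p_1 and q_2* = 0.75·I/p_2.
At p_1=5, p_2=10.5, I=306: q_1* = 0.25·306/5 = 15.3, q_2* = 21.8571.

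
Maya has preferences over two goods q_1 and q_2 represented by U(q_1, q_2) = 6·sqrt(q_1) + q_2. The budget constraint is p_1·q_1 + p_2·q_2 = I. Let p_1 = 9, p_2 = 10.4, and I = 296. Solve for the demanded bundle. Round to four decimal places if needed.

q_1* = 12.0178, q_2* = 18.0615

Set MRS = p_1/p_2: 3·q_1^(−1/2) = p_1/p_2.
Thus q_1* = (3·p_2/p_1)² — independent of I — with the rest of income spent on q_2.
Plugging in: q_1* = (3·10.4/9)² = 12.0178, q_2* = 18.0615.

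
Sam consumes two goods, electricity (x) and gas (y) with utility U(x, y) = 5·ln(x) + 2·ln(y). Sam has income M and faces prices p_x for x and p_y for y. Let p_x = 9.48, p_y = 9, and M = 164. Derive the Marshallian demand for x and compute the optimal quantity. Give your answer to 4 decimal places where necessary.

x* = 12.3568

Tangency: MRS = (5/2)·y/x = p_x/p_y.
So 5·p_y·y = 2·p_x·x; combined with the budget, a share 5/7 of income goes to x.
Demand: x*(p_x,p_y,M) = 5/7·M/p_x and y* = 2/7·M/p_y.
At p_x=9.48, p_y=9, M=164: x* = 5/7·164/9.48 = 12.3568.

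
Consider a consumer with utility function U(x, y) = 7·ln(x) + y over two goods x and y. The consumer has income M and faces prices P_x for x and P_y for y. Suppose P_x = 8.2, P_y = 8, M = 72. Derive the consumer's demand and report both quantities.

MU_x = 7/x, MU_y = 1. Tangency: 7/x = P_x/P_y.
So x*(P_x,P_y) = 7·P_y/P_x, independent of income; and y* = (M − 7·P_y)/P_y.
At the given prices: x* = 7·8/8.2 = 6.8293, and y* = 2.

x* = 6.8293, y* = 2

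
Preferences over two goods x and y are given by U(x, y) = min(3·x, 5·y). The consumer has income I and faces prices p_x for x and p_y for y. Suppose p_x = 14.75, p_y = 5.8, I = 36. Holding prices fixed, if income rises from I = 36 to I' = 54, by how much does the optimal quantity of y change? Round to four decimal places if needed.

Δy* = 0.5924

Leontief preferences: the optimum is at the kink where x/5 = y/3, i.e. y = (3/5)·x.
Budget: p_x·x + p_y·(3/5)·x = I, so (5·p_x + 3·p_y)·x = 5·I.
Demand: x*(p_x,p_y,I) = 5·I/(5·p_x + 3·p_y), y* = 3·I/(5·p_x + 3·p_y).
Here 5·14.75 + 3·5.8 = 91.15, giving y* = 1.1849.
At I' = 54: y* = 1.7773. Change: 1.7773 − 1.1849 = 0.5924.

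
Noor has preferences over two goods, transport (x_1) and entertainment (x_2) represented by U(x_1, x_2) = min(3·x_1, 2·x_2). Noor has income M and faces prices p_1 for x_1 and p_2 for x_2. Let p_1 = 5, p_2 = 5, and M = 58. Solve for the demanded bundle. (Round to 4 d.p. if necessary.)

Leontief preferences: the optimum is at the kink where x_1/2 = x_2/3, i.e. x_2 = (3/2)·x_1.
Budget: p_1·x_1 + p_2·(3/2)·x_1 = M, so (2·p_1 + 3·p_2)·x_1 = 2·M.
Demand: x_1*(p_1,p_2,M) = 2·M/(2·p_1 + 3·p_2), x_2* = 3·M/(2·p_1 + 3·p_2).
Here 2·5 + 3·5 = 25, giving x_1* = 4.64 and x_2* = 6.96.

x_1* = 4.64, x_2* = 6.96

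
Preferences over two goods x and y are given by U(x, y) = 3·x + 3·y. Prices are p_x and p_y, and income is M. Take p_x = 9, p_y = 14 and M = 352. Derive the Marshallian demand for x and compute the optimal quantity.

x* = 39.1111

Numerically: x* = 39.1111, y* = 0.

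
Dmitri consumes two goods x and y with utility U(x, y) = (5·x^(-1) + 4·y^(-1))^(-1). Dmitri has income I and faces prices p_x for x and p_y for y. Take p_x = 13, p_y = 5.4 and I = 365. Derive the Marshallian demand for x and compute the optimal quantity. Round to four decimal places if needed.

x* = 17.8101

From the CES first-order condition, (5/4)·(y/x)^(2) = p_x/p_y.
Hence y/x = ((4/5)·p_x/p_y)^(1/(2)), i.e. raised to the 0.5 power.
Substitute y = (y/x)·x into the budget: x* = I/(p_x + p_y·(y/x)).
Numerically y/x = 1.387777, so x* = 365/(13 + 5.4·1.387777) = 17.8101.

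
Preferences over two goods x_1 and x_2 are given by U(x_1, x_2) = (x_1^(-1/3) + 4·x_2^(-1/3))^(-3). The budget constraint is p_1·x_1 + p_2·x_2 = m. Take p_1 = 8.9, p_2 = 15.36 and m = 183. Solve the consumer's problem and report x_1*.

From the CES first-order condition, (1/4)·(x_2/x_1)^(4/3) = p_1/p_2.
Solve for the ratio: x_2/x_1 = [4·p_1/p_2]^(0.75).
With the ratio pinned down, the budget gives x_1* = m/(p_1 + p_2·(x_2/x_1)) and x_2* = (x_2/x_1)·x_1*.
Numerically x_2/x_1 = 1.878426, so x_1* = 183/(8.9 + 15.36·1.878426) = 4.8473.

x_1* = 4.8473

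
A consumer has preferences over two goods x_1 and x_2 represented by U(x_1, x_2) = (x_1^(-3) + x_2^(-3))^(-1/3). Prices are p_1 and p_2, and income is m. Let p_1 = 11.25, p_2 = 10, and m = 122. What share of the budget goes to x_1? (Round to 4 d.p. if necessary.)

MRS = MU_x_1/MU_x_2 = (x_2/x_1)^(4). Set equal to p_1/p_2.
Hence x_2/x_1 = (p_1/p_2)^(1/(4)), i.e. raised to the 0.25 power.
With the ratio pinned down, the budget gives x_1* = m/(p_1 + p_2·(x_2/x_1)) and x_2* = (x_2/x_1)·x_1*.
Numerically x_2/x_1 = 1.029884, so x_1* = 122/(11.25 + 10·1.029884) = 5.6616 and x_2* = 1.029884·5.6616 = 5.8307.
Expenditure on x_1: 11.25·5.6616 = 63.6925; share = 0.5221.

share on x_1 = 0.5221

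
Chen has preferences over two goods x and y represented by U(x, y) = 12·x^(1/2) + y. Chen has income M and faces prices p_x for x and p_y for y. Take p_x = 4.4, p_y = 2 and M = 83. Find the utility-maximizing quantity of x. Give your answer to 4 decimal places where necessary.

Utility is quasi-linear in y; the FOC for x is 6/√x = p_x/p_y.
Solve: √x = 6·p_y/p_x, so x*(p_x,p_y) = (6·p_y/p_x)², and y* = (M − p_x·x*)/p_y.
Plugging in: x* = (6·2/4.4)² = 7.438.

x* = 7.438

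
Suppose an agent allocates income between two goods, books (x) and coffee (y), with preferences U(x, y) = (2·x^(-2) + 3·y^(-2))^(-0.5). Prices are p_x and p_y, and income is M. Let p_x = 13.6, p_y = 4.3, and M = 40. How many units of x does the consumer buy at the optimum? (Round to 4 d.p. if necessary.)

MU_x ∝ 2·x^(-3), MU_y ∝ 3·y^(-3), so MRS = (2/3)·(y/x)^(3) = p_x/p_y.
Solve for the ratio: y/x = [(3/2)·p_x/p_y]^(1/3).
With the ratio pinned down, the budget gives x* = M/(p_x + p_y·(y/x)) and y* = (y/x)·x*.
Numerically y/x = 1.680302, so x* = 40/(13.6 + 4.3·1.680302) = 1.9207.

x* = 1.9207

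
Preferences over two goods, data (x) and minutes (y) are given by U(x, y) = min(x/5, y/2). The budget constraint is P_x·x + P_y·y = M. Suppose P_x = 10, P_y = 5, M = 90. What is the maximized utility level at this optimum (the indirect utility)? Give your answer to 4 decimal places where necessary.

With perfect complements, no substitution: consume in ratio x:y = 5:2.
Budget: P_x·x + P_y·(2/5)·x = M, so (5·P_x + 2·P_y)·x = 5·M.
Demand: x*(P_x,P_y,M) = 5·M/(5·P_x + 2·P_y), y* = 2·M/(5·P_x + 2·P_y).
Here 5·10 + 2·5 = 60, giving x* = 7.5 and y* = 3.
Utility at the optimum: U(7.5, 3) = 1.5.

V = 1.5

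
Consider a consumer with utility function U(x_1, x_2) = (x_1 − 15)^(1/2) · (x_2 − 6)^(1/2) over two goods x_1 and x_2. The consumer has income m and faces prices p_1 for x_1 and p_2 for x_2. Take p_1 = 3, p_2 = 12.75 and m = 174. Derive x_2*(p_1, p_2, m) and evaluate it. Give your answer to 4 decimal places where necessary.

MRS = (x_2−6)/(x_1−15). Tangency with p_1/p_2 gives x_2−6 = (p_1/p_2)·(x_1−15).
Substituting into the budget: x_1* = 15 + 0.5·(m − 15·p_1 − 6·p_2)/p_1, and x_2* = 6 + 0.5·(…)/p_2.
Discretionary income = 174 − 15·3 − 6·12.75 = 52.5; x_2* = 6 + 0.5·52.5/12.75 = 8.0588.

x_2* = 8.0588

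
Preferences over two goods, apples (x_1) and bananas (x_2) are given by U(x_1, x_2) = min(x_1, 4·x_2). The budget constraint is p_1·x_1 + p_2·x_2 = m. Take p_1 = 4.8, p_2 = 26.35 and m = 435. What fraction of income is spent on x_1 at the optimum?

With perfect complements, no substitution: consume in ratio x_1:x_2 = 4:1.
Budget: p_1·x_1 + p_2·(1/4)·x_1 = m, so (4·p_1 + p_2)·x_1 = 4·m.
Demand: x_1*(p_1,p_2,m) = 4·m/(4·p_1 + p_2), x_2* = m/(4·p_1 + p_2).
Here 4·4.8 + 26.35 = 45.55, giving x_1* = 38.1998 and x_2* = 9.5499.
Expenditure on x_1: 4.8·38.1998 = 183.3589; share = 0.4215.

share on x_1 = 0.4215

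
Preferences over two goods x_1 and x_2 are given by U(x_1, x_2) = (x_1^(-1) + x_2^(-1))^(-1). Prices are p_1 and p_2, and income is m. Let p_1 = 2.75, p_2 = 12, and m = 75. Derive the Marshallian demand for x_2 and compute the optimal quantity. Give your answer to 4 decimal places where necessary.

x_2* = 4.2266

Substitute x_2 = (x_2/x_1)·x_1 into the budget: x_1* = m/(p_1 + p_2·(x_2/x_1)).
Numerically x_2/x_1 = 0.478714, so x_1* = 75/(2.75 + 12·0.478714) = 8.8292 and x_2* = 0.478714·8.8292 = 4.2266.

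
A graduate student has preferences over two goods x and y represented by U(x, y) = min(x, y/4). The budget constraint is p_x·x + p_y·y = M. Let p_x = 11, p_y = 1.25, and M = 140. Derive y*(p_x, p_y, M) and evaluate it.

With perfect complements, no substitution: consume in ratio x:y = 1:4.
Budget: p_x·x + p_y·4·x = M, so (p_x + 4·p_y)·x = M.
Demand: x*(p_x,p_y,M) = M/(p_x + 4·p_y), y* = 4·M/(p_x + 4·p_y).
Here 11 + 4·1.25 = 16, giving y* = 35.

y* = 35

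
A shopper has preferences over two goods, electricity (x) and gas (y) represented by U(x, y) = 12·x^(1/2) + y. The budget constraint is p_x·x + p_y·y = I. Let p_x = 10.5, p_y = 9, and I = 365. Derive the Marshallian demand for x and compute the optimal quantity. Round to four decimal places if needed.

x* = 26.449

Utility is quasi-linear in y; the FOC for x is 6/√x = p_x/p_y.
Thus x* = (6·p_y/p_x)² — independent of I — with the rest of income spent on y.
Plugging in: x* = (6·9/10.5)² = 26.449.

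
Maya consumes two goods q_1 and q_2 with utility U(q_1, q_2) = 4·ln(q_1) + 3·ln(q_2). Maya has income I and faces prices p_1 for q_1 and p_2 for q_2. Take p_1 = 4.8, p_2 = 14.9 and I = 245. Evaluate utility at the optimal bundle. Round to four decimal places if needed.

The MRS is (4/3)·q_2/q_1. Set MRS = p_1/p_2.
Rearranging, p_2·q_2 = (3/4)·p_1·q_1. Substituting into the budget gives p_1·q_1·(1 + (3/4)) = I.
Demand: q_1*(p_1,p_2,I) = 4/7·I/p_1 and q_2* = 3/7·I/p_2.
At p_1=4.8, p_2=14.9, I=245: q_1* = 4/7·245/4.8 = 29.1667, q_2* = 7.047.
Utility at the optimum: U(29.1667, 7.047) = 19.3499.

V = 19.3499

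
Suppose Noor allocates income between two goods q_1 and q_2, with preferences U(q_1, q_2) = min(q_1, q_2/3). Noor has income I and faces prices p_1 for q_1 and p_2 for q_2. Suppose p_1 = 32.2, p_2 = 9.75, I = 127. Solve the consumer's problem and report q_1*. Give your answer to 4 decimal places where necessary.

q_1* = 2.0667

Leontief preferences: the optimum is at the kink where q_1/1 = q_2/3, i.e. q_2 = 3·q_1.
Budget: p_1·q_1 + p_2·3·q_1 = I, so (p_1 + 3·p_2)·q_1 = I.
Demand: q_1*(p_1,p_2,I) = I/(p_1 + 3·p_2), q_2* = 3·I/(p_1 + 3·p_2).
Here 32.2 + 3·9.75 = 61.45, giving q_1* = 2.0667.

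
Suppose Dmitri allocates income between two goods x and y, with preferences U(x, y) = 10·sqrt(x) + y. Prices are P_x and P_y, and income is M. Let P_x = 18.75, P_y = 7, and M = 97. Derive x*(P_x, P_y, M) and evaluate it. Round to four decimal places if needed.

x* = 3.4844

MU_x = 5/√x, MU_y = 1. Tangency: 5/√x = P_x/P_y.
Thus x* = (5·P_y/P_x)² — independent of M — with the rest of income spent on y.
Plugging in: x* = (5·7/18.75)² = 3.4844.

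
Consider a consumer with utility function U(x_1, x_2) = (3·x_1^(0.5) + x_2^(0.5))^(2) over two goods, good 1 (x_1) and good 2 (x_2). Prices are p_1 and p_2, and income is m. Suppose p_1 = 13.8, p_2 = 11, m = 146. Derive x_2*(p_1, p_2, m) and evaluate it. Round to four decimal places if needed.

From the CES first-order condition, 3·(x_2/x_1)^(0.5) = p_1/p_2.
Solve for the ratio: x_2/x_1 = [(1/3)·p_1/p_2]^(2).
With the ratio pinned down, the budget gives x_1* = m/(p_1 + p_2·(x_2/x_1)) and x_2* = (x_2/x_1)·x_1*.
Numerically x_2/x_1 = 0.174876, so x_1* = 146/(13.8 + 11·0.174876) = 9.2854 and x_2* = 0.174876·9.2854 = 1.6238.

x_2* = 1.6238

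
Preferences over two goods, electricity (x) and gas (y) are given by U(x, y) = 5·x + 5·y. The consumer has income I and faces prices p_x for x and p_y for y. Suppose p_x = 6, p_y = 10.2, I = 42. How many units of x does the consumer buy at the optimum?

x* = 7

Linear utility — the consumer picks whichever good has higher MU/price: 5/6 = 0.8333 vs 5/10.2 = 0.4902.
x gives more utility per dollar, so spend all income on x: x* = I/p_x, y* = 0.
Numerically: x* = 7, y* = 0.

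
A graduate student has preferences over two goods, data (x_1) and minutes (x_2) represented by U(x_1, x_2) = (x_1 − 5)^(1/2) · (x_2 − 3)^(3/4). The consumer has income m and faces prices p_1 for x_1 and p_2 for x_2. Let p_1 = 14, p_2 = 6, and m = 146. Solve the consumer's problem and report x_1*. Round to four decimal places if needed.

x_1* = 6.6571

After buying the subsistence bundle (5, 3), a share 0.4 of the remaining income goes to x_1: x_1* = 5 + 0.4·(m − 5p_1 − 3p_2)/p_1.
Discretionary income = 146 − 5·14 − 3·6 = 58; x_1* = 5 + 0.4·58/14 = 6.6571.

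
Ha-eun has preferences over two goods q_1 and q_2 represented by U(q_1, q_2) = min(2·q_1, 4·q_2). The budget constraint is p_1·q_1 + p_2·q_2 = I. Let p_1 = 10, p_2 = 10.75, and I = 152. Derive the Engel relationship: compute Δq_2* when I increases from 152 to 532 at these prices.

Δq_2* = 12.3577

Leontief preferences: the optimum is at the kink where q_1/4 = q_2/2, i.e. q_2 = (1/2)·q_1.
Budget: p_1·q_1 + p_2·(1/2)·q_1 = I, so (4·p_1 + 2·p_2)·q_1 = 4·I.
Demand: q_1*(p_1,p_2,I) = 4·I/(4·p_1 + 2·p_2), q_2* = 2·I/(4·p_1 + 2·p_2).
Here 4·10 + 2·10.75 = 61.5, giving q_2* = 4.9431.
At I' = 532: q_2* = 17.3008. Change: 17.3008 − 4.9431 = 12.3577.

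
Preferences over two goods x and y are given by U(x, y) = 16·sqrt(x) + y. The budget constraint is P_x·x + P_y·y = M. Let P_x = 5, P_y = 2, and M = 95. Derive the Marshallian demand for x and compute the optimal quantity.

x* = 10.24

Plugging in: x* = (8·2/5)² = 10.24.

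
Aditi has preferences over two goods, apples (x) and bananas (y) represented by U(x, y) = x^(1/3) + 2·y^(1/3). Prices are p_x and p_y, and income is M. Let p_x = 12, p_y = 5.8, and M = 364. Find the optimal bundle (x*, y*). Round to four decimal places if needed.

From the CES first-order condition, (1/2)·(y/x)^(2/3) = p_x/p_y.
Hence y/x = (2·p_x/p_y)^(1/(2/3)), i.e. raised to the 1.5 power.
Substitute y = (y/x)·x into the budget: x* = M/(p_x + p_y·(y/x)).
Numerically y/x = 8.41734, so x* = 364/(12 + 5.8·8.41734) = 5.9848 and y* = 8.41734·5.9848 = 50.3762.

x* = 5.9848, y* = 50.3762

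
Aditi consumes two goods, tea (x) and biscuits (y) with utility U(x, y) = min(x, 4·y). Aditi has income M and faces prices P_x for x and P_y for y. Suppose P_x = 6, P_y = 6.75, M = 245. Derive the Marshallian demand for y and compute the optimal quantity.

y* = 7.9675

Leontief preferences: the optimum is at the kink where x/4 = y/1, i.e. y = (1/4)·x.
Budget: P_x·x + P_y·(1/4)·x = M, so (4·P_x + P_y)·x = 4·M.
Demand: x*(P_x,P_y,M) = 4·M/(4·P_x + P_y), y* = M/(4·P_x + P_y).
Here 4·6 + 6.75 = 30.75, giving y* = 7.9675.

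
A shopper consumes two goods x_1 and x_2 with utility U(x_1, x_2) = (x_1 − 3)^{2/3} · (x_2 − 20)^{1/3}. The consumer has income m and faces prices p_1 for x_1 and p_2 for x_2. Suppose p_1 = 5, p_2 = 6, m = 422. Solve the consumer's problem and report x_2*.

x_2* = 35.9444

Let x_1' = x_1−3, x_2' = x_2−20. MRS = 2·x_2'/x_1' = p_1/p_2.
After buying the subsistence bundle (3, 20), a share 2/3 of the remaining income goes to x_1: x_1* = 3 + 2/3·(m − 3p_1 − 20p_2)/p_1.
Discretionary income = 422 − 3·5 − 20·6 = 287; x_2* = 20 + 1/3·287/6 = 35.9444.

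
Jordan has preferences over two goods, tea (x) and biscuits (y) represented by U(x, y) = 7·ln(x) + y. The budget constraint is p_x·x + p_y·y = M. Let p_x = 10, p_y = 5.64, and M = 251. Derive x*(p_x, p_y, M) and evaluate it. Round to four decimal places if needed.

At the given prices: x* = 7·5.64/10 = 3.948.

x* = 3.948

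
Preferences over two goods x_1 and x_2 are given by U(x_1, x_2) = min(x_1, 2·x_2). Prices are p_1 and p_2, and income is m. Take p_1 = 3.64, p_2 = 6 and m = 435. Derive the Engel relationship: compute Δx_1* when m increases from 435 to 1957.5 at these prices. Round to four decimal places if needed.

With perfect complements, no substitution: consume in ratio x_1:x_2 = 2:1.
Budget: p_1·x_1 + p_2·(1/2)·x_1 = m, so (2·p_1 + p_2)·x_1 = 2·m.
Demand: x_1*(p_1,p_2,m) = 2·m/(2·p_1 + p_2), x_2* = m/(2·p_1 + p_2).
Here 2·3.64 + 6 = 13.28, giving x_1* = 65.512.
At m' = 1957.5: x_1* = 294.8042. Change: 294.8042 − 65.512 = 229.2922.

Δx_1* = 229.2922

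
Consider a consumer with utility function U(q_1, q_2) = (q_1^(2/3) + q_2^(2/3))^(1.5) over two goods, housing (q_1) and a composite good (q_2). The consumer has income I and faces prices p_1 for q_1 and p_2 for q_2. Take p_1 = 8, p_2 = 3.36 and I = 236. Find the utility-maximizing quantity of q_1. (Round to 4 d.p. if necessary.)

q_1* = 4.4235

From the CES first-order condition, (q_2/q_1)^(1/3) = p_1/p_2.
Hence q_2/q_1 = (p_1/p_2)^(1/(1/3)), i.e. raised to the 3 power.
With the ratio pinned down, the budget gives q_1* = I/(p_1 + p_2·(q_2/q_1)) and q_2* = (q_2/q_1)·q_1*.
Numerically q_2/q_1 = 13.497462, so q_1* = 236/(8 + 3.36·13.497462) = 4.4235.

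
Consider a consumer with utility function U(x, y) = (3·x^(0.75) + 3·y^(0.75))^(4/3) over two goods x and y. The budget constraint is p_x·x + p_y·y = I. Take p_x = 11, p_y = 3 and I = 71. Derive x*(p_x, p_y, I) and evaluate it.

x* = 0.1283

MU_x ∝ 3·x^(-0.25), MU_y ∝ 3·y^(-0.25), so MRS = (y/x)^(0.25) = p_x/p_y.
Solve for the ratio: y/x = [p_x/p_y]^(4).
With the ratio pinned down, the budget gives x* = I/(p_x + p_y·(y/x)) and y* = (y/x)·x*.
Numerically y/x = 180.753086, so x* = 71/(11 + 3·180.753086) = 0.1283.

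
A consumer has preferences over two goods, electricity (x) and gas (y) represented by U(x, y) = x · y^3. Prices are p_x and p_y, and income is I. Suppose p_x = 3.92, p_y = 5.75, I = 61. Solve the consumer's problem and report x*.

The MRS is (1/3)·y/x. Set MRS = p_x/p_y.
Rearranging, p_y·y = 3·p_x·x. Substituting into the budget gives p_x·x·(1 + 3) = I.
Demand: x*(p_x,p_y,I) = 0.25·I/p_x and y* = 0.75·I/p_y.
At p_x=3.92, p_y=5.75, I=61: x* = 0.25·61/3.92 = 3.8903.

x* = 3.8903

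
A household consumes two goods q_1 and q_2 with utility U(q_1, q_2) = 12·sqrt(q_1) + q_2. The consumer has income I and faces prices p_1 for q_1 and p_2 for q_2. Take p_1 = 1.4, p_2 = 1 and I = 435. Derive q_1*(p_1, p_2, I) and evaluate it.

MU_q_1 = 6/√q_1, MU_q_2 = 1. Tangency: 6/√q_1 = p_1/p_2.
Solve: √q_1 = 6·p_2/p_1, so q_1*(p_1,p_2) = (6·p_2/p_1)², and q_2* = (I − p_1·q_1*)/p_2.
Plugging in: q_1* = (6·1/1.4)² = 18.3673.

q_1* = 18.3673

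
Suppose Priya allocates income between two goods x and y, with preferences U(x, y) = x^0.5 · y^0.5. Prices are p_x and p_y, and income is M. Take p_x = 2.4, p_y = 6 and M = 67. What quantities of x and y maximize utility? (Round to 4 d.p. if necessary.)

MU_x/MU_y = (0.5·y)/(0.5·x); tangency sets this equal to p_x/p_y.
Rearranging, p_y·y = p_x·x. Substituting into the budget gives p_x·x·(1 + 1) = M.
Demand: x*(p_x,p_y,M) = 0.5·M/p_x and y* = 0.5·M/p_y.
At p_x=2.4, p_y=6, M=67: x* = 0.5·67/2.4 = 13.9583, y* = 5.5833.

x* = 13.9583, y* = 5.5833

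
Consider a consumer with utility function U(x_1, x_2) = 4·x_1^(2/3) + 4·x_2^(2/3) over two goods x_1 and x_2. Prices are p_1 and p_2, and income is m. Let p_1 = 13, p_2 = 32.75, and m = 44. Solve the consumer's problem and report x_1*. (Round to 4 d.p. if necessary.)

x_1* = 2.9239

From the CES first-order condition, (x_2/x_1)^(1/3) = p_1/p_2.
Solve for the ratio: x_2/x_1 = [p_1/p_2]^(3).
Substitute x_2 = (x_2/x_1)·x_1 into the budget: x_1* = m/(p_1 + p_2·(x_2/x_1)).
Numerically x_2/x_1 = 0.062546, so x_1* = 44/(13 + 32.75·0.062546) = 2.9239.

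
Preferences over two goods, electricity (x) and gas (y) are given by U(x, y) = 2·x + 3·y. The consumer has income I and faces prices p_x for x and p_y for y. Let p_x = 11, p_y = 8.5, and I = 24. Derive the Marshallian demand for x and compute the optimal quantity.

Linear utility — the consumer picks whichever good has higher MU/price: 2/11 = 0.1818 vs 3/8.5 = 0.3529.
y gives more utility per dollar, so spend all income on y: y* = I/p_y, x* = 0.
Numerically: x* = 0, y* = 2.8235.

x* = 0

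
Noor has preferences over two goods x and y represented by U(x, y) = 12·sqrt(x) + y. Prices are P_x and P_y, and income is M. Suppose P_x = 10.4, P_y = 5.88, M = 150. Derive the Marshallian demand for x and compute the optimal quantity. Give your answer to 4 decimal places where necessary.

x* = 11.5078

Set MRS = P_x/P_y: 6·x^(−1/2) = P_x/P_y.
Solve: √x = 6·P_y/P_x, so x*(P_x,P_y) = (6·P_y/P_x)², and y* = (M − P_x·x*)/P_y.
Plugging in: x* = (6·5.88/10.4)² = 11.5078.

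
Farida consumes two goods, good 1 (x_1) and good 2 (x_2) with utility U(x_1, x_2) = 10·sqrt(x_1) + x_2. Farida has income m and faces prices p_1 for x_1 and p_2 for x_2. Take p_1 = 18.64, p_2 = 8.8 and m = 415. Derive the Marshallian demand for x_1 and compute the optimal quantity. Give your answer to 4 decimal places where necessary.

MU_x_1 = 5/√x_1, MU_x_2 = 1. Tangency: 5/√x_1 = p_1/p_2.
Thus x_1* = (5·p_2/p_1)² — independent of m — with the rest of income spent on x_2.
Plugging in: x_1* = (5·8.8/18.64)² = 5.572.

x_1* = 5.572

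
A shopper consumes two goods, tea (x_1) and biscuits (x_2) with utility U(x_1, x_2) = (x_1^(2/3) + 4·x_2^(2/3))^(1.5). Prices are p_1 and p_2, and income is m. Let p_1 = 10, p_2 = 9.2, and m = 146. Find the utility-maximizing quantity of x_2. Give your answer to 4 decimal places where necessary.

x_2* = 15.6624

MRS = MU_x_1/MU_x_2 = (1/4)·(x_2/x_1)^(1/3). Set equal to p_1/p_2.
Hence x_2/x_1 = (4·p_1/p_2)^(1/(1/3)), i.e. raised to the 3 power.
With the ratio pinned down, the budget gives x_1* = m/(p_1 + p_2·(x_2/x_1)) and x_2* = (x_2/x_1)·x_1*.
Numerically x_2/x_1 = 82.189529, so x_1* = 146/(10 + 9.2·82.189529) = 0.1906 and x_2* = 82.189529·0.1906 = 15.6624.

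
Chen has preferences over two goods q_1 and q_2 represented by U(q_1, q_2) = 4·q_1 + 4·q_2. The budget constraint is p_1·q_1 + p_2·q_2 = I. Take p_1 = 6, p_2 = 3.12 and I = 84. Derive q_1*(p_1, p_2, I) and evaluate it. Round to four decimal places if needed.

Perfect substitutes: compare marginal utility per dollar. 4/p_1 vs 4/p_2 → 0.6667 vs 1.2821.
q_2 gives more utility per dollar, so spend all income on q_2: q_2* = I/p_2, q_1* = 0.
Numerically: q_1* = 0, q_2* = 26.9231.

q_1* = 0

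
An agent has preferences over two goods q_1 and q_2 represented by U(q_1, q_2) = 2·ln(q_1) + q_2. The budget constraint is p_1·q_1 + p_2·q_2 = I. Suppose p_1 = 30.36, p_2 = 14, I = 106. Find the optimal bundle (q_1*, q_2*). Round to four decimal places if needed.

q_1* = 0.9223, q_2* = 5.5714

Set MRS = p_1/p_2: (2/q_1)/1 = p_1/p_2.
So q_1*(p_1,p_2) = 2·p_2/p_1, independent of income; and q_2* = (I − 2·p_2)/p_2.
At the given prices: q_1* = 2·14/30.36 = 0.9223, and q_2* = 5.5714.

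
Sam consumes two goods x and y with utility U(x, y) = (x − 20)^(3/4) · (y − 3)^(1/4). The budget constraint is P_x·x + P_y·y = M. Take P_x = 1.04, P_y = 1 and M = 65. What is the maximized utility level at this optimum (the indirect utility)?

This is Cobb-Douglas in (x−20, y−3): tangency gives 0.75·P_y·(y−3) = 0.25·P_x·(x−20).
After buying the subsistence bundle (20, 3), a share 0.75 of the remaining income goes to x: x* = 20 + 0.75·(M − 20P_x − 3P_y)/P_x.
Discretionary income = 65 − 20·1.04 − 3·1 = 41.2; x* = 20 + 0.75·41.2/1.04 = 49.7115; y* = 3 + 0.25·41.2/1 = 13.3.
Utility at the optimum: U(49.7115, 13.3) = 22.7983.

V = 22.7983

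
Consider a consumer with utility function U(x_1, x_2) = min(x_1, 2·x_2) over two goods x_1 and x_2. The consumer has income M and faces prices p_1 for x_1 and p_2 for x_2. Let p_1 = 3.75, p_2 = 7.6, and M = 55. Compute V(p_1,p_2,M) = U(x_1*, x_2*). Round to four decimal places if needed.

V = 7.2848

Here 2·3.75 + 7.6 = 15.1, giving x_1* = 7.2848 and x_2* = 3.6424.
Utility at the optimum: U(7.2848, 3.6424) = 7.2848.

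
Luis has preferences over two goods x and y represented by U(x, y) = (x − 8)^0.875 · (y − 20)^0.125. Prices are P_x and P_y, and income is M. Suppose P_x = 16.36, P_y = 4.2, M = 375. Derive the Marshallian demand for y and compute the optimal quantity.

y* = 24.7655

Let x' = x−8, y' = y−20. MRS = 7·y'/x' = P_x/P_y.
Substituting into the budget: x* = 8 + 0.875·(M − 8·P_x − 20·P_y)/P_x, and y* = 20 + 0.125·(…)/P_y.
Discretionary income = 375 − 8·16.36 − 20·4.2 = 160.12; y* = 20 + 0.125·160.12/4.2 = 24.7655.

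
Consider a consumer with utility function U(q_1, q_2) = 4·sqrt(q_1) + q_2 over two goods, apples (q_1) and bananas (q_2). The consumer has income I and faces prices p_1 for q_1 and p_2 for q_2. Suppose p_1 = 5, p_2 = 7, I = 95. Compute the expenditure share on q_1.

share on q_1 = 0.4126

Utility is quasi-linear in q_2; the FOC for q_1 is 2/√q_1 = p_1/p_2.
Thus q_1* = (2·p_2/p_1)² — independent of I — with the rest of income spent on q_2.
Plugging in: q_1* = (2·7/5)² = 7.84, q_2* = 7.9714.
Expenditure on q_1: 5·7.84 = 39.2; share = 0.4126.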